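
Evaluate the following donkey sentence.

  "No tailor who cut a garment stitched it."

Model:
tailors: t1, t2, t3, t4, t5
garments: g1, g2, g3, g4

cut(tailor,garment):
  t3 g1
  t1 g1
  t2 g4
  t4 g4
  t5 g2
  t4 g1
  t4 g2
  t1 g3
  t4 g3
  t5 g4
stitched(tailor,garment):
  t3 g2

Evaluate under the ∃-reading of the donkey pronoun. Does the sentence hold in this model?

True

"it" takes "a garment" as antecedent — a donkey pronoun bound across the clause boundary.
Truth condition: for no (t,g) with cut(t,g) does stitched(t,g) hold.
Restrictor pairs — does the scope hold? (t1,g1):fails  (t1,g3):fails  (t2,g4):fails  (t3,g1):fails  (t4,g1):fails  (t4,g2):fails  (t4,g3):fails  (t4,g4):fails  (t5,g2):fails  (t5,g4):fails
Scope holds for no restrictor pair, so the sentence is true.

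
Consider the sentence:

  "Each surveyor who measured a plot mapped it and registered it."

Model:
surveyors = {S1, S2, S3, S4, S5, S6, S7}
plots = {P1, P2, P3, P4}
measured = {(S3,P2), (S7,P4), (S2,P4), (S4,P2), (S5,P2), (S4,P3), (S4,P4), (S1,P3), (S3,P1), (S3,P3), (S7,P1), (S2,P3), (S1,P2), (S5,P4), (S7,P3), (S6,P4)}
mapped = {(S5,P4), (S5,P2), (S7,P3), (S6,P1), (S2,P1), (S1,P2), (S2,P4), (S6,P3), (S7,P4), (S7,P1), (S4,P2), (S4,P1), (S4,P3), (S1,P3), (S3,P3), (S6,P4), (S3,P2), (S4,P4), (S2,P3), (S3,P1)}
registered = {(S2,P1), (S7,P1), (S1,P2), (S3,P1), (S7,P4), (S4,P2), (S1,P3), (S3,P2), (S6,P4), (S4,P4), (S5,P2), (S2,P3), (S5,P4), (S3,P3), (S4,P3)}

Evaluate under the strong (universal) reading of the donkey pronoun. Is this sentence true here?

"it" takes "a plot" as antecedent — a donkey pronoun bound across the clause boundary.
Strong reading: for every (s,p) with measured(s,p), mapped(s,p) ∧ registered(s,p).
Restrictor pairs: (S1,P2) ✓  (S1,P3) ✓  (S2,P3) ✓  (S2,P4) ✗  (S3,P1) ✓  (S3,P2) ✓  (S3,P3) ✓  (S4,P2) ✓  (S4,P3) ✓  (S4,P4) ✓  (S5,P2) ✓  (S5,P4) ✓  (S6,P4) ✓  (S7,P1) ✓  (S7,P3) ✗  (S7,P4) ✓
Counterexample: (S2,P4) is in measured but fails the scope.

False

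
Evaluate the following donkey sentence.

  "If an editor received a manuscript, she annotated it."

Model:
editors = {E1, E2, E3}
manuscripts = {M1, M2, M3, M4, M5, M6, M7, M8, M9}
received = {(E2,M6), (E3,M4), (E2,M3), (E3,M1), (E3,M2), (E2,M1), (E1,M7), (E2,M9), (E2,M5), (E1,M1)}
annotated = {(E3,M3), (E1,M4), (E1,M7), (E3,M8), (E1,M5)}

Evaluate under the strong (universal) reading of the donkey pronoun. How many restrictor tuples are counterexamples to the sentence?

"it" takes "a manuscript" as antecedent — a donkey pronoun bound across the clause boundary.
Strong reading: for every (e,m) with received(e,m), annotated(e,m).
Restrictor pairs: (E1,M1) ✗  (E1,M7) ✓  (E2,M1) ✗  (E2,M3) ✗  (E2,M5) ✗  (E2,M6) ✗  (E2,M9) ✗  (E3,M1) ✗  (E3,M2) ✗  (E3,M4) ✗
Counterexamples (restrictor pairs failing the scope): 9.

9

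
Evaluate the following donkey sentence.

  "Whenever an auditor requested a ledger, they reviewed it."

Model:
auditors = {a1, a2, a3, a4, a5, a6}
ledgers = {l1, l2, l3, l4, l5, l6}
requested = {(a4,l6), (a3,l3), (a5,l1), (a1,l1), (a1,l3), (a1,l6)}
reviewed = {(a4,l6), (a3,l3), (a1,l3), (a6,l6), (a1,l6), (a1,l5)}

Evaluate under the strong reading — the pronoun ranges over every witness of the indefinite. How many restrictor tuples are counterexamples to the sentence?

2

"it" takes "a ledger" as antecedent — a donkey pronoun bound across the clause boundary.
Strong reading: for every (a,l) with requested(a,l), reviewed(a,l).
Restrictor pairs: (a1,l1) ✗  (a1,l3) ✓  (a1,l6) ✓  (a3,l3) ✓  (a4,l6) ✓  (a5,l1) ✗
Counterexamples (restrictor pairs failing the scope): 2.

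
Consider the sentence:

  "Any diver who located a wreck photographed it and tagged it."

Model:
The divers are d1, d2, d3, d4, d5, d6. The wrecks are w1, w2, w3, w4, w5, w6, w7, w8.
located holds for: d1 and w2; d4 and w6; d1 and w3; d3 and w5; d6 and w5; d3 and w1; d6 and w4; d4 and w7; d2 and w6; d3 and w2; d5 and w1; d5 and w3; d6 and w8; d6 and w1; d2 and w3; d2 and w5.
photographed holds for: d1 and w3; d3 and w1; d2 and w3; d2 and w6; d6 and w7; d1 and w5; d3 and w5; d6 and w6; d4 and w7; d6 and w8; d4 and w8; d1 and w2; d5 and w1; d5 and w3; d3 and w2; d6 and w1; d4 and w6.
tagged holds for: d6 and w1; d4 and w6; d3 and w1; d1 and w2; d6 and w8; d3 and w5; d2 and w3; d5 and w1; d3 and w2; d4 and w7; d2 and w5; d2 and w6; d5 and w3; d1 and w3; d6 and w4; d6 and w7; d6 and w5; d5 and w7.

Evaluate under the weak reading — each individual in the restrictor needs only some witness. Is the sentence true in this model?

"it" takes "a wreck" as antecedent — a donkey pronoun bound across the clause boundary.
Weak reading: every diver d with some located-wreck has at least one located-wreck w such that photographed(d,w) ∧ tagged(d,w).
Per diver: d1:✓  d2:✓  d3:✓  d4:✓  d5:✓  d6:✓
Every diver in the restrictor has a witness.

True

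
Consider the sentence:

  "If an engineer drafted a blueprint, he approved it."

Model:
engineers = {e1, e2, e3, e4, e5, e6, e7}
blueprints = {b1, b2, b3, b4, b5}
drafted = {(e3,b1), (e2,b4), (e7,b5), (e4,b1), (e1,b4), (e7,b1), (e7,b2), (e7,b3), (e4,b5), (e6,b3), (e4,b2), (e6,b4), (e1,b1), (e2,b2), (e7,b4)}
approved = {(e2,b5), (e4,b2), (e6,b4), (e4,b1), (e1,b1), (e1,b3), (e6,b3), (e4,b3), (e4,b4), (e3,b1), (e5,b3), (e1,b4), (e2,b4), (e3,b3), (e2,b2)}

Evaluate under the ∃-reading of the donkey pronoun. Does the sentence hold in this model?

"it" takes "a blueprint" as antecedent — a donkey pronoun bound across the clause boundary.
Weak reading: every engineer e with some drafted-blueprint has at least one drafted-blueprint b such that approved(e,b).
Per engineer: e1:✓  e2:✓  e3:✓  e4:✓  e6:✓  e7:✗
e7 has no witness among its drafted-blueprints.

False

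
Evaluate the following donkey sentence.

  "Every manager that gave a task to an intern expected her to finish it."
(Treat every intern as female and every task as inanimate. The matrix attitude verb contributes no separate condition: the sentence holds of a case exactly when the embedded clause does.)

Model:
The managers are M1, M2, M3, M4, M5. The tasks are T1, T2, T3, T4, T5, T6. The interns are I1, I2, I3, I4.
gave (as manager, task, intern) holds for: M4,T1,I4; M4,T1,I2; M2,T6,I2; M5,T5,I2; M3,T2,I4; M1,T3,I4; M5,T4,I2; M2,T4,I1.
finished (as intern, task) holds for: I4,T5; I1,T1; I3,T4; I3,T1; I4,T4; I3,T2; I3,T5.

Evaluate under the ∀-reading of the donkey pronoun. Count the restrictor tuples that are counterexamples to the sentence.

8

"her" takes "an intern" as antecedent and "it" takes "a task"; both are donkey pronouns co-varying with the restrictor.
Strong reading: for every (m,t,i) with gave(m,t,i), finished(i,t).
Restrictor triples: (M1,T3,I4)→finished(I4,T3) ✗  (M2,T4,I1)→finished(I1,T4) ✗  (M2,T6,I2)→finished(I2,T6) ✗  (M3,T2,I4)→finished(I4,T2) ✗  (M4,T1,I2)→finished(I2,T1) ✗  (M4,T1,I4)→finished(I4,T1) ✗  (M5,T4,I2)→finished(I2,T4) ✗  (M5,T5,I2)→finished(I2,T5) ✗
Counterexamples (restrictor triples failing the scope): 8.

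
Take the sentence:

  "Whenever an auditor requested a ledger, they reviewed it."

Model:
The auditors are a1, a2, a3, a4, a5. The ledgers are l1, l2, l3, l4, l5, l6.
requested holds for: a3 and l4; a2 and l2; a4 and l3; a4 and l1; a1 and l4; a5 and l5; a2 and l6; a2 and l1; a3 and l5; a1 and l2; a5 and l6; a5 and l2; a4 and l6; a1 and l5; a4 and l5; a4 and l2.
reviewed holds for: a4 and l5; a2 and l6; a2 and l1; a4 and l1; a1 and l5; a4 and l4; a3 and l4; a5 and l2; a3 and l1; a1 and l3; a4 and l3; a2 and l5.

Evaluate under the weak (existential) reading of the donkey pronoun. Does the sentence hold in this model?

"it" takes "a ledger" as antecedent — a donkey pronoun bound across the clause boundary.
Weak reading: every auditor a with some requested-ledger has at least one requested-ledger l such that reviewed(a,l).
Per auditor: a1:✓  a2:✓  a3:✓  a4:✓  a5:✓
Every auditor in the restrictor has a witness.

True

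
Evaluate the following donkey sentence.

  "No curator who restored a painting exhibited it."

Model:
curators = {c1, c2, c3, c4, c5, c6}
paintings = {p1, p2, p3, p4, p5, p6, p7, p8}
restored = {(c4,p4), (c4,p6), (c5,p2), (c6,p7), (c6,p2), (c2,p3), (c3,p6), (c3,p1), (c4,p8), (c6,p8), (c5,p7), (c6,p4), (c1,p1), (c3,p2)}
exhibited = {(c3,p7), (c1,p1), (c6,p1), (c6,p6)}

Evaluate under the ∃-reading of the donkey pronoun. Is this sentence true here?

False

"it" takes "a painting" as antecedent — a donkey pronoun bound across the clause boundary.
Truth condition: for no (c,p) with restored(c,p) does exhibited(c,p) hold.
Restrictor pairs — does the scope hold? (c1,p1):holds  (c2,p3):fails  (c3,p1):fails  (c3,p2):fails  (c3,p6):fails  (c4,p4):fails  (c4,p6):fails  (c4,p8):fails  (c5,p2):fails  (c5,p7):fails  (c6,p2):fails  (c6,p4):fails  (c6,p7):fails  (c6,p8):fails
Scope holds for 1 pair(s), so the sentence is false.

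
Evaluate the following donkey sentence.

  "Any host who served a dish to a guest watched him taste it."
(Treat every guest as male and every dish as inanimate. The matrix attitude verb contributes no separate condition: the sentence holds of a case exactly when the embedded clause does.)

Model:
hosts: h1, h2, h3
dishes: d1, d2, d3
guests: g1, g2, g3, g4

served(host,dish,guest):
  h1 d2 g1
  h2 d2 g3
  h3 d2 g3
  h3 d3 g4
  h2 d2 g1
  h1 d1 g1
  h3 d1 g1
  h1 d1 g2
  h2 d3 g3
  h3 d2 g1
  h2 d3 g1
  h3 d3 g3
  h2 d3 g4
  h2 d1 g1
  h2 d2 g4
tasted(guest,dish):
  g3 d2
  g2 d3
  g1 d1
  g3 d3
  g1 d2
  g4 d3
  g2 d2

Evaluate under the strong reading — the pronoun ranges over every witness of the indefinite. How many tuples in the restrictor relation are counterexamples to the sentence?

"him" takes "a guest" as antecedent and "it" takes "a dish"; both are donkey pronouns co-varying with the restrictor.
Strong reading: for every (h,d,g) with served(h,d,g), tasted(g,d).
Restrictor triples: (h1,d1,g1)→tasted(g1,d1) ✓  (h1,d1,g2)→tasted(g2,d1) ✗  (h1,d2,g1)→tasted(g1,d2) ✓  (h2,d1,g1)→tasted(g1,d1) ✓  (h2,d2,g1)→tasted(g1,d2) ✓  (h2,d2,g3)→tasted(g3,d2) ✓  (h2,d2,g4)→tasted(g4,d2) ✗  (h2,d3,g1)→tasted(g1,d3) ✗  (h2,d3,g3)→tasted(g3,d3) ✓  (h2,d3,g4)→tasted(g4,d3) ✓  (h3,d1,g1)→tasted(g1,d1) ✓  (h3,d2,g1)→tasted(g1,d2) ✓  (h3,d2,g3)→tasted(g3,d2) ✓  (h3,d3,g3)→tasted(g3,d3) ✓  (h3,d3,g4)→tasted(g4,d3) ✓
Counterexamples (restrictor triples failing the scope): 3.

3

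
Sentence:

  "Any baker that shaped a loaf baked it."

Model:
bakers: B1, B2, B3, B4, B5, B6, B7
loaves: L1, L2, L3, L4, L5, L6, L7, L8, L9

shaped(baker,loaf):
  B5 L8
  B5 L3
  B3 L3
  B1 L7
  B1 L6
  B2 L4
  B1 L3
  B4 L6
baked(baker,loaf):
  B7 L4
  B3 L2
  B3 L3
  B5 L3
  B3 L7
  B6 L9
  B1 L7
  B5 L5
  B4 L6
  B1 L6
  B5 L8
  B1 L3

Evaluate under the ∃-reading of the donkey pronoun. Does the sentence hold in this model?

False

"it" takes "a loaf" as antecedent — a donkey pronoun bound across the clause boundary.
Weak reading: every baker b with some shaped-loaf has at least one shaped-loaf l such that baked(b,l).
Per baker: B1:✓  B2:✗  B3:✓  B4:✓  B5:✓
B2 has no witness among its shaped-loaves.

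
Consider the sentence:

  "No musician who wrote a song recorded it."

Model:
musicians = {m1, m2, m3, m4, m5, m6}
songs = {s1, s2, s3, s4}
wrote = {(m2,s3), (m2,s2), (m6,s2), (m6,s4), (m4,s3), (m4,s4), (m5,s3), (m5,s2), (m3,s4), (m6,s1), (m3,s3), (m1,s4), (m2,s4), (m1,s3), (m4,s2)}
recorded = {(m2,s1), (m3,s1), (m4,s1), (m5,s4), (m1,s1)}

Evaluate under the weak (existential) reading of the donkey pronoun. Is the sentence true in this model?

"it" takes "a song" as antecedent — a donkey pronoun bound across the clause boundary.
Truth condition: for no (m,s) with wrote(m,s) does recorded(m,s) hold.
Restrictor pairs — does the scope hold? (m1,s3):fails  (m1,s4):fails  (m2,s2):fails  (m2,s3):fails  (m2,s4):fails  (m3,s3):fails  (m3,s4):fails  (m4,s2):fails  (m4,s3):fails  (m4,s4):fails  (m5,s2):fails  (m5,s3):fails  (m6,s1):fails  (m6,s2):fails  (m6,s4):fails
Scope holds for no restrictor pair, so the sentence is true.

True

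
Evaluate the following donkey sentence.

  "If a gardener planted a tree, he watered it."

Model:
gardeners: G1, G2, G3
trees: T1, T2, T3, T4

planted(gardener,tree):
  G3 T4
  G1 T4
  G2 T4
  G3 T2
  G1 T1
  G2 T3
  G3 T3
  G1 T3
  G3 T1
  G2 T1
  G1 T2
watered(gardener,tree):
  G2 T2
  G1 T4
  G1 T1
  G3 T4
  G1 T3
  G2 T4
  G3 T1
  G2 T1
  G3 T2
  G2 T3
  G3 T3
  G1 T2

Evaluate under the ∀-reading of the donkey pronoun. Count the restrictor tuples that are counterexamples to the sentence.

0

"it" takes "a tree" as antecedent — a donkey pronoun bound across the clause boundary.
Strong reading: for every (g,t) with planted(g,t), watered(g,t).
Restrictor pairs: (G1,T1) ✓  (G1,T2) ✓  (G1,T3) ✓  (G1,T4) ✓  (G2,T1) ✓  (G2,T3) ✓  (G2,T4) ✓  (G3,T1) ✓  (G3,T2) ✓  (G3,T3) ✓  (G3,T4) ✓
Counterexamples (restrictor pairs failing the scope): 0.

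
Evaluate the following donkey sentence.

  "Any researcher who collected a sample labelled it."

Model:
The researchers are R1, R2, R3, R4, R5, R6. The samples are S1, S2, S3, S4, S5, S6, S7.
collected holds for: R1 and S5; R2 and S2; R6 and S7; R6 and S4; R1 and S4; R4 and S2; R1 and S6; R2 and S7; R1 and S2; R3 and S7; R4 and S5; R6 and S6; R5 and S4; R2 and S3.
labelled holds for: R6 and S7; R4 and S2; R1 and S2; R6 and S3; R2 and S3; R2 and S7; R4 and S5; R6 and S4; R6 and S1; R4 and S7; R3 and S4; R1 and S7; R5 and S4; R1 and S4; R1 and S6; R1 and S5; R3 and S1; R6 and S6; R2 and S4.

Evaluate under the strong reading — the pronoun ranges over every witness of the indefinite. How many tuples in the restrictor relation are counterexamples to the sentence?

2

"it" takes "a sample" as antecedent — a donkey pronoun bound across the clause boundary.
Strong reading: for every (r,s) with collected(r,s), labelled(r,s).
Restrictor pairs: (R1,S2) ✓  (R1,S4) ✓  (R1,S5) ✓  (R1,S6) ✓  (R2,S2) ✗  (R2,S3) ✓  (R2,S7) ✓  (R3,S7) ✗  (R4,S2) ✓  (R4,S5) ✓  (R5,S4) ✓  (R6,S4) ✓  (R6,S6) ✓  (R6,S7) ✓
Counterexamples (restrictor pairs failing the scope): 2.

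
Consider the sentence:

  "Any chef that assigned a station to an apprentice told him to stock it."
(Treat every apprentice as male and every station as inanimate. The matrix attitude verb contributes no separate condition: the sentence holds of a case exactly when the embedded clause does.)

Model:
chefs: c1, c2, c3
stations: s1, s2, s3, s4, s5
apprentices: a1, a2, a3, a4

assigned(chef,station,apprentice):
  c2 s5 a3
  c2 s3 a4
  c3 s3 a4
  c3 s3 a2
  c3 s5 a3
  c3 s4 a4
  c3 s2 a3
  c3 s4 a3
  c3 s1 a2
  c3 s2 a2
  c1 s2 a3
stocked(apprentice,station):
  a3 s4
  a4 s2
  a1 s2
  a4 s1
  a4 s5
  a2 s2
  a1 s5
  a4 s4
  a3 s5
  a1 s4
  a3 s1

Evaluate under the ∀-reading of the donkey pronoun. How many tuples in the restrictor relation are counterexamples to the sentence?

6

"him" takes "an apprentice" as antecedent and "it" takes "a station"; both are donkey pronouns co-varying with the restrictor.
Strong reading: for every (c,s,a) with assigned(c,s,a), stocked(a,s).
Restrictor triples: (c1,s2,a3)→stocked(a3,s2) ✗  (c2,s3,a4)→stocked(a4,s3) ✗  (c2,s5,a3)→stocked(a3,s5) ✓  (c3,s1,a2)→stocked(a2,s1) ✗  (c3,s2,a2)→stocked(a2,s2) ✓  (c3,s2,a3)→stocked(a3,s2) ✗  (c3,s3,a2)→stocked(a2,s3) ✗  (c3,s3,a4)→stocked(a4,s3) ✗  (c3,s4,a3)→stocked(a3,s4) ✓  (c3,s4,a4)→stocked(a4,s4) ✓  (c3,s5,a3)→stocked(a3,s5) ✓
Counterexamples (restrictor triples failing the scope): 6.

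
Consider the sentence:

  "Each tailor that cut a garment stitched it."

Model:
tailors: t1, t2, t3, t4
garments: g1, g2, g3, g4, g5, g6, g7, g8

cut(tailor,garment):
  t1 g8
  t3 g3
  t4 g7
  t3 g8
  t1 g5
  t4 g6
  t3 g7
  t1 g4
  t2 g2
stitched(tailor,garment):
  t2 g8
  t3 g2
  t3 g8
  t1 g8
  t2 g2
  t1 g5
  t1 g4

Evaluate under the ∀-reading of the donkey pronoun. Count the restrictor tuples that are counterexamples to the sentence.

"it" takes "a garment" as antecedent — a donkey pronoun bound across the clause boundary.
Strong reading: for every (t,g) with cut(t,g), stitched(t,g).
Restrictor pairs: (t1,g4) ✓  (t1,g5) ✓  (t1,g8) ✓  (t2,g2) ✓  (t3,g3) ✗  (t3,g7) ✗  (t3,g8) ✓  (t4,g6) ✗  (t4,g7) ✗
Counterexamples (restrictor pairs failing the scope): 4.

4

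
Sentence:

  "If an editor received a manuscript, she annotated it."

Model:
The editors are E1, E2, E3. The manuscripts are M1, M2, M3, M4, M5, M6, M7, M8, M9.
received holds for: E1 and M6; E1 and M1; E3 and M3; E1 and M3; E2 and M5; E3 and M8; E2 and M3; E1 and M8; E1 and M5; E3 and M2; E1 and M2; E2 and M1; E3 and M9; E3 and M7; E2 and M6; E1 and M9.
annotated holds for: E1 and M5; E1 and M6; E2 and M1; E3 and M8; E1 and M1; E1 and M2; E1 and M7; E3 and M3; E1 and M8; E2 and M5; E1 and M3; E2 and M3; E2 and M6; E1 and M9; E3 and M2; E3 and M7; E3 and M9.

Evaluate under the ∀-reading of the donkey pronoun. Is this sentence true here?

True

"it" takes "a manuscript" as antecedent — a donkey pronoun bound across the clause boundary.
Strong reading: for every (e,m) with received(e,m), annotated(e,m).
Restrictor pairs: (E1,M1) ✓  (E1,M2) ✓  (E1,M3) ✓  (E1,M5) ✓  (E1,M6) ✓  (E1,M8) ✓  (E1,M9) ✓  (E2,M1) ✓  (E2,M3) ✓  (E2,M5) ✓  (E2,M6) ✓  (E3,M2) ✓  (E3,M3) ✓  (E3,M7) ✓  (E3,M8) ✓  (E3,M9) ✓
Every restrictor pair satisfies the scope.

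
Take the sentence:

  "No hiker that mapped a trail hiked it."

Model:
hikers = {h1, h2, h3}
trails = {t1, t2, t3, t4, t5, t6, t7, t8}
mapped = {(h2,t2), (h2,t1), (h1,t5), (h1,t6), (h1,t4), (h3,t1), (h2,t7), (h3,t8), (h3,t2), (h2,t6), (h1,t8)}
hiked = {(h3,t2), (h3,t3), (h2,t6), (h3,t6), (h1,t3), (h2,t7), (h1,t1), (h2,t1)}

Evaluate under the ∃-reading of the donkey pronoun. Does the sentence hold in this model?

"it" takes "a trail" as antecedent — a donkey pronoun bound across the clause boundary.
Truth condition: for no (h,t) with mapped(h,t) does hiked(h,t) hold.
Restrictor pairs — does the scope hold? (h1,t4):fails  (h1,t5):fails  (h1,t6):fails  (h1,t8):fails  (h2,t1):holds  (h2,t2):fails  (h2,t6):holds  (h2,t7):holds  (h3,t1):fails  (h3,t2):holds  (h3,t8):fails
Scope holds for 4 pair(s), so the sentence is false.

False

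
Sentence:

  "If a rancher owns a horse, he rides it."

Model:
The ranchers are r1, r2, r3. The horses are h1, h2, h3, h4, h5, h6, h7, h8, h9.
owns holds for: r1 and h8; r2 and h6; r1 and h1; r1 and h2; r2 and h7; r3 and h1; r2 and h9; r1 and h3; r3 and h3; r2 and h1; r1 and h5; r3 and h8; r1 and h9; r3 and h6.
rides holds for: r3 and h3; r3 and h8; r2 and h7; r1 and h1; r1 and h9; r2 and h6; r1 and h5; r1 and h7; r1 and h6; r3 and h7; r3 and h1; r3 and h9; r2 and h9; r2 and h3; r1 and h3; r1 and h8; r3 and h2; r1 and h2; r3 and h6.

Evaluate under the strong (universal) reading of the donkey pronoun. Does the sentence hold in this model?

"it" takes "a horse" as antecedent — a donkey pronoun bound across the clause boundary.
Strong reading: for every (r,h) with owns(r,h), rides(r,h).
Restrictor pairs: (r1,h1) ✓  (r1,h2) ✓  (r1,h3) ✓  (r1,h5) ✓  (r1,h8) ✓  (r1,h9) ✓  (r2,h1) ✗  (r2,h6) ✓  (r2,h7) ✓  (r2,h9) ✓  (r3,h1) ✓  (r3,h3) ✓  (r3,h6) ✓  (r3,h8) ✓
Counterexample: (r2,h1) is in owns but fails the scope.

False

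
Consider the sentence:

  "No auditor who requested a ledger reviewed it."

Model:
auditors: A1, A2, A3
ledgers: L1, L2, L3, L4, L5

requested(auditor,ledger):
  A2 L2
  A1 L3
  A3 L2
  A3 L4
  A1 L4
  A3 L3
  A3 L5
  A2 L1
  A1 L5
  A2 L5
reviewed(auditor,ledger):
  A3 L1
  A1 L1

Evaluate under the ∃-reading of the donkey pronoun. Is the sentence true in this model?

True

"it" takes "a ledger" as antecedent — a donkey pronoun bound across the clause boundary.
Truth condition: for no (a,l) with requested(a,l) does reviewed(a,l) hold.
Restrictor pairs — does the scope hold? (A1,L3):fails  (A1,L4):fails  (A1,L5):fails  (A2,L1):fails  (A2,L2):fails  (A2,L5):fails  (A3,L2):fails  (A3,L3):fails  (A3,L4):fails  (A3,L5):fails
Scope holds for no restrictor pair, so the sentence is true.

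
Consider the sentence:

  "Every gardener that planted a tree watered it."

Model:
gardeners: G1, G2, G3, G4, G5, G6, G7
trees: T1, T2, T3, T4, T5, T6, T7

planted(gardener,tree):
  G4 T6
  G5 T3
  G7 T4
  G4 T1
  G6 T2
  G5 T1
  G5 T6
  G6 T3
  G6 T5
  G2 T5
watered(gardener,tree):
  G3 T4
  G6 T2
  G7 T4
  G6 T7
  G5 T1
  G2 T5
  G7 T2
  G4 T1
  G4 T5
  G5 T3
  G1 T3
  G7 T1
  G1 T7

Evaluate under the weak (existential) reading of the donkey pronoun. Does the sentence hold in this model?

"it" takes "a tree" as antecedent — a donkey pronoun bound across the clause boundary.
Weak reading: every gardener g with some planted-tree has at least one planted-tree t such that watered(g,t).
Per gardener: G2:✓  G4:✓  G5:✓  G6:✓  G7:✓
Every gardener in the restrictor has a witness.

True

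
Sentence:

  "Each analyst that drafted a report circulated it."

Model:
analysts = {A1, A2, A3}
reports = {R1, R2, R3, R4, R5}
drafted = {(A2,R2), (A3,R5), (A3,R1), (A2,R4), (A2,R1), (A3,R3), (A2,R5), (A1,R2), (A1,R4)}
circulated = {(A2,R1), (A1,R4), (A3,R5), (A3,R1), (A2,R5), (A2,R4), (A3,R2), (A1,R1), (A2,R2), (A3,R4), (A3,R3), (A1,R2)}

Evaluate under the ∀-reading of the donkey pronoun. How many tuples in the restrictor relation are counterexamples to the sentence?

0

"it" takes "a report" as antecedent — a donkey pronoun bound across the clause boundary.
Strong reading: for every (a,r) with drafted(a,r), circulated(a,r).
Restrictor pairs: (A1,R2) ✓  (A1,R4) ✓  (A2,R1) ✓  (A2,R2) ✓  (A2,R4) ✓  (A2,R5) ✓  (A3,R1) ✓  (A3,R3) ✓  (A3,R5) ✓
Counterexamples (restrictor pairs failing the scope): 0.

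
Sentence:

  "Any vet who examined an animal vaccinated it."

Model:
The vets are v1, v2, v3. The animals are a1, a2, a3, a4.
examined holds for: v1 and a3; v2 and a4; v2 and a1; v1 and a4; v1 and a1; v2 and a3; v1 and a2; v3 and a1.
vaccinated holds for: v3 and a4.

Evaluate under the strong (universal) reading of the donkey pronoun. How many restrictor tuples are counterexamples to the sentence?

"it" takes "an animal" as antecedent — a donkey pronoun bound across the clause boundary.
Strong reading: for every (v,a) with examined(v,a), vaccinated(v,a).
Restrictor pairs: (v1,a1) ✗  (v1,a2) ✗  (v1,a3) ✗  (v1,a4) ✗  (v2,a1) ✗  (v2,a3) ✗  (v2,a4) ✗  (v3,a1) ✗
Counterexamples (restrictor pairs failing the scope): 8.

8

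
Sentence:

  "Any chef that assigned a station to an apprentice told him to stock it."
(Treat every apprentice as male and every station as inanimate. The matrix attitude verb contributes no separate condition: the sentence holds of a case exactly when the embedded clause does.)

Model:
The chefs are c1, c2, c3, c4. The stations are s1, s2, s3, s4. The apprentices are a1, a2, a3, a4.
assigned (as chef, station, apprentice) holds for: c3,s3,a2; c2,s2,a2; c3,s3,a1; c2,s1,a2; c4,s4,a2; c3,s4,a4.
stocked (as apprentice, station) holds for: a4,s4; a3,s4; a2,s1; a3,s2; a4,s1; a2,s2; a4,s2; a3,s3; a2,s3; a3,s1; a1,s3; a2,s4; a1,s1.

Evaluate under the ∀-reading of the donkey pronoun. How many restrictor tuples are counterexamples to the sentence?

"him" takes "an apprentice" as antecedent and "it" takes "a station"; both are donkey pronouns co-varying with the restrictor.
Strong reading: for every (c,s,a) with assigned(c,s,a), stocked(a,s).
Restrictor triples: (c2,s1,a2)→stocked(a2,s1) ✓  (c2,s2,a2)→stocked(a2,s2) ✓  (c3,s3,a1)→stocked(a1,s3) ✓  (c3,s3,a2)→stocked(a2,s3) ✓  (c3,s4,a4)→stocked(a4,s4) ✓  (c4,s4,a2)→stocked(a2,s4) ✓
Counterexamples (restrictor triples failing the scope): 0.

0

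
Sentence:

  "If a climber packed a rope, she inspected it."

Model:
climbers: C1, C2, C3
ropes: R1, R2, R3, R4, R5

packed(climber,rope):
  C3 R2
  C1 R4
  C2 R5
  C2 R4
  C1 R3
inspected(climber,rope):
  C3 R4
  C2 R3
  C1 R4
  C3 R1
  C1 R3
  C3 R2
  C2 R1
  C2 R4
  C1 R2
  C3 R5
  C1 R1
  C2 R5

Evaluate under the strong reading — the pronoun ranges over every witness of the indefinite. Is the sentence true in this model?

True

"it" takes "a rope" as antecedent — a donkey pronoun bound across the clause boundary.
Strong reading: for every (c,r) with packed(c,r), inspected(c,r).
Restrictor pairs: (C1,R3) ✓  (C1,R4) ✓  (C2,R4) ✓  (C2,R5) ✓  (C3,R2) ✓
Every restrictor pair satisfies the scope.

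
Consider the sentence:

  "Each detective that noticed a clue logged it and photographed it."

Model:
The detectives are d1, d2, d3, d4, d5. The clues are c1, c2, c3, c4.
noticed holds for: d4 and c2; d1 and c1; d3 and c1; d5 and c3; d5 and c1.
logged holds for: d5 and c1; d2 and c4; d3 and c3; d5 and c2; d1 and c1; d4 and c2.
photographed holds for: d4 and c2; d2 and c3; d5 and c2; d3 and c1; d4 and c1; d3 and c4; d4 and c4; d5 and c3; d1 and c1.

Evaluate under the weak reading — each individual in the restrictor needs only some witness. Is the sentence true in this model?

False

"it" takes "a clue" as antecedent — a donkey pronoun bound across the clause boundary.
Weak reading: every detective d with some noticed-clue has at least one noticed-clue c such that logged(d,c) ∧ photographed(d,c).
Per detective: d1:✓  d3:✗  d4:✓  d5:✗
d3 has no witness among its noticed-clues.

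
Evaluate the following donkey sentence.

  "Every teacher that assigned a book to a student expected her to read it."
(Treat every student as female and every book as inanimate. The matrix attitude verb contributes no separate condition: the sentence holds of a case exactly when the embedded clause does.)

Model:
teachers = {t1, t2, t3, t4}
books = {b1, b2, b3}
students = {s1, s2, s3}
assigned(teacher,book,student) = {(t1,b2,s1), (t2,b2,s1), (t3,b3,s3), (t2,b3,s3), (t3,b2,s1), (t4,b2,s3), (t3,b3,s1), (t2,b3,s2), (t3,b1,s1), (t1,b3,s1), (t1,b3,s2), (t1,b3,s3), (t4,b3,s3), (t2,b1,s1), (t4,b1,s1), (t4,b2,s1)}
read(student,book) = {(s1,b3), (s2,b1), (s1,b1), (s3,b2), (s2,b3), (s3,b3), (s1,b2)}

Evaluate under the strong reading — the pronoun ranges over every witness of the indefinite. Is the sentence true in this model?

True

"her" takes "a student" as antecedent and "it" takes "a book"; both are donkey pronouns co-varying with the restrictor.
Strong reading: for every (t,b,s) with assigned(t,b,s), read(s,b).
Restrictor triples: (t1,b2,s1)→read(s1,b2) ✓  (t1,b3,s1)→read(s1,b3) ✓  (t1,b3,s2)→read(s2,b3) ✓  (t1,b3,s3)→read(s3,b3) ✓  (t2,b1,s1)→read(s1,b1) ✓  (t2,b2,s1)→read(s1,b2) ✓  (t2,b3,s2)→read(s2,b3) ✓  (t2,b3,s3)→read(s3,b3) ✓  (t3,b1,s1)→read(s1,b1) ✓  (t3,b2,s1)→read(s1,b2) ✓  (t3,b3,s1)→read(s1,b3) ✓  (t3,b3,s3)→read(s3,b3) ✓  (t4,b1,s1)→read(s1,b1) ✓  (t4,b2,s1)→read(s1,b2) ✓  (t4,b2,s3)→read(s3,b2) ✓  (t4,b3,s3)→read(s3,b3) ✓
Every restrictor triple satisfies the scope.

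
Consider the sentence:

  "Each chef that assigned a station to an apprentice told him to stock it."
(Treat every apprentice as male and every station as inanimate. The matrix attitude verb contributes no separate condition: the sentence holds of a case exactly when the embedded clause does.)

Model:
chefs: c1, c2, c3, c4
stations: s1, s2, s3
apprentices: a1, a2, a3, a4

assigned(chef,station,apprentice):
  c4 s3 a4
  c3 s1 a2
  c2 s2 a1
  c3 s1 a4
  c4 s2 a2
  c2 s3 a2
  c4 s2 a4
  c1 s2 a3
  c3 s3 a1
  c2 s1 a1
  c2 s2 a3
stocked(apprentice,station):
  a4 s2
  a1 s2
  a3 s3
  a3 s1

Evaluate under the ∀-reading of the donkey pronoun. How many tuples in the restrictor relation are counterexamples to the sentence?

9

"him" takes "an apprentice" as antecedent and "it" takes "a station"; both are donkey pronouns co-varying with the restrictor.
Strong reading: for every (c,s,a) with assigned(c,s,a), stocked(a,s).
Restrictor triples: (c1,s2,a3)→stocked(a3,s2) ✗  (c2,s1,a1)→stocked(a1,s1) ✗  (c2,s2,a1)→stocked(a1,s2) ✓  (c2,s2,a3)→stocked(a3,s2) ✗  (c2,s3,a2)→stocked(a2,s3) ✗  (c3,s1,a2)→stocked(a2,s1) ✗  (c3,s1,a4)→stocked(a4,s1) ✗  (c3,s3,a1)→stocked(a1,s3) ✗  (c4,s2,a2)→stocked(a2,s2) ✗  (c4,s2,a4)→stocked(a4,s2) ✓  (c4,s3,a4)→stocked(a4,s3) ✗
Counterexamples (restrictor triples failing the scope): 9.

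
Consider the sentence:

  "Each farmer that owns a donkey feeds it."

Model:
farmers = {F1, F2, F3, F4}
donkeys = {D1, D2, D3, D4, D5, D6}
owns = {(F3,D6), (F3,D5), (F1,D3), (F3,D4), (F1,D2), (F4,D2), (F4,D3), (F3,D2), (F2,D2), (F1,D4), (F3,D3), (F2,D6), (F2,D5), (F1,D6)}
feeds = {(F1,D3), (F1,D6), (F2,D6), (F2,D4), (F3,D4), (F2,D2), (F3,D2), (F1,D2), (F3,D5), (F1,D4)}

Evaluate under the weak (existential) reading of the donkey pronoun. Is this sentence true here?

False

"it" takes "a donkey" as antecedent — a donkey pronoun bound across the clause boundary.
Weak reading: every farmer f with some owns-donkey has at least one owns-donkey d such that feeds(f,d).
Per farmer: F1:✓  F2:✓  F3:✓  F4:✗
F4 has no witness among its owns-donkeys.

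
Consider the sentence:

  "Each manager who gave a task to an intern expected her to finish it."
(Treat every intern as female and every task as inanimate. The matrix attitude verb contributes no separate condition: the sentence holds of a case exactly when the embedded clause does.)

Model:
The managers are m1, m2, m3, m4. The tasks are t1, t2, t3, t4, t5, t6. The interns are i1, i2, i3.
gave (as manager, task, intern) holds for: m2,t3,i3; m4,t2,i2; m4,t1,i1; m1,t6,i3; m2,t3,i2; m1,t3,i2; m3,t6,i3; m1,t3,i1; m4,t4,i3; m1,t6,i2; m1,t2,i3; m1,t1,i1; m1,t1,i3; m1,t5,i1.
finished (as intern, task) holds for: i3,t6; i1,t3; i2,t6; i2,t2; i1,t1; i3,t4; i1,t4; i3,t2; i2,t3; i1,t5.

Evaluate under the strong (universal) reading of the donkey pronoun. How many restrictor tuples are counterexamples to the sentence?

2

"her" takes "an intern" as antecedent and "it" takes "a task"; both are donkey pronouns co-varying with the restrictor.
Strong reading: for every (m,t,i) with gave(m,t,i), finished(i,t).
Restrictor triples: (m1,t1,i1)→finished(i1,t1) ✓  (m1,t1,i3)→finished(i3,t1) ✗  (m1,t2,i3)→finished(i3,t2) ✓  (m1,t3,i1)→finished(i1,t3) ✓  (m1,t3,i2)→finished(i2,t3) ✓  (m1,t5,i1)→finished(i1,t5) ✓  (m1,t6,i2)→finished(i2,t6) ✓  (m1,t6,i3)→finished(i3,t6) ✓  (m2,t3,i2)→finished(i2,t3) ✓  (m2,t3,i3)→finished(i3,t3) ✗  (m3,t6,i3)→finished(i3,t6) ✓  (m4,t1,i1)→finished(i1,t1) ✓  (m4,t2,i2)→finished(i2,t2) ✓  (m4,t4,i3)→finished(i3,t4) ✓
Counterexamples (restrictor triples failing the scope): 2.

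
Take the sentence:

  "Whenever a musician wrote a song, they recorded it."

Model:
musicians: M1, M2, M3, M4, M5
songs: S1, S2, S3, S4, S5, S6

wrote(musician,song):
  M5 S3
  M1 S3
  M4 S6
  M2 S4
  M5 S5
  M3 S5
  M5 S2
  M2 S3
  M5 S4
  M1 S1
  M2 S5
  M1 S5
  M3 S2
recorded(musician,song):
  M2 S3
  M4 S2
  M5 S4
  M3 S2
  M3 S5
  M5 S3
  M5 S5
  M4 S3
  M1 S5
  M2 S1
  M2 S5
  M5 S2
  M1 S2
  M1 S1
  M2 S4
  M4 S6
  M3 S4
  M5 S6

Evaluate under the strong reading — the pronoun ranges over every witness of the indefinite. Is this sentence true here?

False

"it" takes "a song" as antecedent — a donkey pronoun bound across the clause boundary.
Strong reading: for every (m,s) with wrote(m,s), recorded(m,s).
Restrictor pairs: (M1,S1) ✓  (M1,S3) ✗  (M1,S5) ✓  (M2,S3) ✓  (M2,S4) ✓  (M2,S5) ✓  (M3,S2) ✓  (M3,S5) ✓  (M4,S6) ✓  (M5,S2) ✓  (M5,S3) ✓  (M5,S4) ✓  (M5,S5) ✓
Counterexample: (M1,S3) is in wrote but fails the scope.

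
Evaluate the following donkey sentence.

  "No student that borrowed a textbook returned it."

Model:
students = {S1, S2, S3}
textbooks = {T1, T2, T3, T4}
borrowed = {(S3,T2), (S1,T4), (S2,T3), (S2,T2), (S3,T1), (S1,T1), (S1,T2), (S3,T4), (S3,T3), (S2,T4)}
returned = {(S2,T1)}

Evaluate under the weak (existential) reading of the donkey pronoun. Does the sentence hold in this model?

"it" takes "a textbook" as antecedent — a donkey pronoun bound across the clause boundary.
Truth condition: for no (s,t) with borrowed(s,t) does returned(s,t) hold.
Restrictor pairs — does the scope hold? (S1,T1):fails  (S1,T2):fails  (S1,T4):fails  (S2,T2):fails  (S2,T3):fails  (S2,T4):fails  (S3,T1):fails  (S3,T2):fails  (S3,T3):fails  (S3,T4):fails
Scope holds for no restrictor pair, so the sentence is true.

True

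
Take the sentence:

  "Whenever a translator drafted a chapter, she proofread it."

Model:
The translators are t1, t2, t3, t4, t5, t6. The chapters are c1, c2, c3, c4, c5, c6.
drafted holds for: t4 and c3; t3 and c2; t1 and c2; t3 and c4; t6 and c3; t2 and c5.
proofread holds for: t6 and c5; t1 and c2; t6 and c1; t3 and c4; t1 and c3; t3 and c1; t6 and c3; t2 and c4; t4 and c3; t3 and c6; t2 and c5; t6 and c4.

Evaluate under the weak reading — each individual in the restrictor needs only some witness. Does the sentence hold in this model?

True

"it" takes "a chapter" as antecedent — a donkey pronoun bound across the clause boundary.
Weak reading: every translator t with some drafted-chapter has at least one drafted-chapter c such that proofread(t,c).
Per translator: t1:✓  t2:✓  t3:✓  t4:✓  t6:✓
Every translator in the restrictor has a witness.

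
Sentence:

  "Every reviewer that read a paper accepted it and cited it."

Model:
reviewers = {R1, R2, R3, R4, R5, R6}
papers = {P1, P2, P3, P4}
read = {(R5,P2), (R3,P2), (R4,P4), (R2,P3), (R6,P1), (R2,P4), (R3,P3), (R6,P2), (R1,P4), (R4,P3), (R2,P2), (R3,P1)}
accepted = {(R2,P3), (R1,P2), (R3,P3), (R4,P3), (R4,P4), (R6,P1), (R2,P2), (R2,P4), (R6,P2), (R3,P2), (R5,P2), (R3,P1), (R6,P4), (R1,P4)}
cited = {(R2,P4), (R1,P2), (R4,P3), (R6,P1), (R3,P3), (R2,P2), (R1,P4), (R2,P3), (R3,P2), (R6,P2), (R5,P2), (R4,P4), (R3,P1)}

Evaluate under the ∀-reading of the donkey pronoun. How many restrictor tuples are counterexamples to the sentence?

0

"it" takes "a paper" as antecedent — a donkey pronoun bound across the clause boundary.
Strong reading: for every (r,p) with read(r,p), accepted(r,p) ∧ cited(r,p).
Restrictor pairs: (R1,P4) ✓  (R2,P2) ✓  (R2,P3) ✓  (R2,P4) ✓  (R3,P1) ✓  (R3,P2) ✓  (R3,P3) ✓  (R4,P3) ✓  (R4,P4) ✓  (R5,P2) ✓  (R6,P1) ✓  (R6,P2) ✓
Counterexamples (restrictor pairs failing the scope): 0.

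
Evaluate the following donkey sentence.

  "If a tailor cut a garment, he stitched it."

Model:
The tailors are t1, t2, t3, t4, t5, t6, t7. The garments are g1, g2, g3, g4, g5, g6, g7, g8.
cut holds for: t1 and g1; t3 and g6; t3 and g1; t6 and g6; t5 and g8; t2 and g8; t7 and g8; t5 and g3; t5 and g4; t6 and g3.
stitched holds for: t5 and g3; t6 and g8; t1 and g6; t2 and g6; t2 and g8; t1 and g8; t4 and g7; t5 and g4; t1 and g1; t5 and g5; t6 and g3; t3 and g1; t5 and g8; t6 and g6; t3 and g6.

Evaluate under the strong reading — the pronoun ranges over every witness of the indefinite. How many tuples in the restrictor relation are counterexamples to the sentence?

1

"it" takes "a garment" as antecedent — a donkey pronoun bound across the clause boundary.
Strong reading: for every (t,g) with cut(t,g), stitched(t,g).
Restrictor pairs: (t1,g1) ✓  (t2,g8) ✓  (t3,g1) ✓  (t3,g6) ✓  (t5,g3) ✓  (t5,g4) ✓  (t5,g8) ✓  (t6,g3) ✓  (t6,g6) ✓  (t7,g8) ✗
Counterexamples (restrictor pairs failing the scope): 1.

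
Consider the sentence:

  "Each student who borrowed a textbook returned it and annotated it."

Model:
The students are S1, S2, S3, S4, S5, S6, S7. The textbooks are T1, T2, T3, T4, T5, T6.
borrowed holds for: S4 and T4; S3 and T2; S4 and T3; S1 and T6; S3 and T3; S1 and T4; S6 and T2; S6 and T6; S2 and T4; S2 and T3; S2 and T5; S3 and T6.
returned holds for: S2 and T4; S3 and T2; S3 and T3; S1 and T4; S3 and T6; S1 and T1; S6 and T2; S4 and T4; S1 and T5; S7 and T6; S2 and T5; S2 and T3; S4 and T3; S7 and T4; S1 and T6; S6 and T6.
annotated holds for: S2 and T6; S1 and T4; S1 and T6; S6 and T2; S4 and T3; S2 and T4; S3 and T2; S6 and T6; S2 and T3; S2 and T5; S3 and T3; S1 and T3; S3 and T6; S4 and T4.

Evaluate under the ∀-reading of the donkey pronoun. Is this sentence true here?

True

"it" takes "a textbook" as antecedent — a donkey pronoun bound across the clause boundary.
Strong reading: for every (s,t) with borrowed(s,t), returned(s,t) ∧ annotated(s,t).
Restrictor pairs: (S1,T4) ✓  (S1,T6) ✓  (S2,T3) ✓  (S2,T4) ✓  (S2,T5) ✓  (S3,T2) ✓  (S3,T3) ✓  (S3,T6) ✓  (S4,T3) ✓  (S4,T4) ✓  (S6,T2) ✓  (S6,T6) ✓
Every restrictor pair satisfies the scope.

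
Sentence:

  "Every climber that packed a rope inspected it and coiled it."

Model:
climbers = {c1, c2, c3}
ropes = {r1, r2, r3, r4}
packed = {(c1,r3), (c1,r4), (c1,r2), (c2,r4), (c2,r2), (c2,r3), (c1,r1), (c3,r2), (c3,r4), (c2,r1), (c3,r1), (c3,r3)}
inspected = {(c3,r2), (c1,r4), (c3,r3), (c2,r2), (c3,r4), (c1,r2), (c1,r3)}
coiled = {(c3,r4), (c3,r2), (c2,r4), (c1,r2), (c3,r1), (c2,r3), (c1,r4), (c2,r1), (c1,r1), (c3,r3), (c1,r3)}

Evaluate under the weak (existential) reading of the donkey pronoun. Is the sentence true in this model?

False

"it" takes "a rope" as antecedent — a donkey pronoun bound across the clause boundary.
Weak reading: every climber c with some packed-rope has at least one packed-rope r such that inspected(c,r) ∧ coiled(c,r).
Per climber: c1:✓  c2:✗  c3:✓
c2 has no witness among its packed-ropes.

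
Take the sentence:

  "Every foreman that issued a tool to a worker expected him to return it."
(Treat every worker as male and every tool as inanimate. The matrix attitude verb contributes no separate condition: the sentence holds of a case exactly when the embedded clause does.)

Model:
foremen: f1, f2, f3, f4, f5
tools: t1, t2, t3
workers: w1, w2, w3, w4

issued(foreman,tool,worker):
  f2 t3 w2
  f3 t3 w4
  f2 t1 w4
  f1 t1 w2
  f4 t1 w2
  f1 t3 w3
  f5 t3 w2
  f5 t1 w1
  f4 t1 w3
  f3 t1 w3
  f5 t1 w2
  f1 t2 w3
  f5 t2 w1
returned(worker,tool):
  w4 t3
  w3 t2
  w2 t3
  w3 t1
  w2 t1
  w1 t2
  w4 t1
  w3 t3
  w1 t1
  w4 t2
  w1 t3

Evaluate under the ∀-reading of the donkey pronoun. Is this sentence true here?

True

"him" takes "a worker" as antecedent and "it" takes "a tool"; both are donkey pronouns co-varying with the restrictor.
Strong reading: for every (f,t,w) with issued(f,t,w), returned(w,t).
Restrictor triples: (f1,t1,w2)→returned(w2,t1) ✓  (f1,t2,w3)→returned(w3,t2) ✓  (f1,t3,w3)→returned(w3,t3) ✓  (f2,t1,w4)→returned(w4,t1) ✓  (f2,t3,w2)→returned(w2,t3) ✓  (f3,t1,w3)→returned(w3,t1) ✓  (f3,t3,w4)→returned(w4,t3) ✓  (f4,t1,w2)→returned(w2,t1) ✓  (f4,t1,w3)→returned(w3,t1) ✓  (f5,t1,w1)→returned(w1,t1) ✓  (f5,t1,w2)→returned(w2,t1) ✓  (f5,t2,w1)→returned(w1,t2) ✓  (f5,t3,w2)→returned(w2,t3) ✓
Every restrictor triple satisfies the scope.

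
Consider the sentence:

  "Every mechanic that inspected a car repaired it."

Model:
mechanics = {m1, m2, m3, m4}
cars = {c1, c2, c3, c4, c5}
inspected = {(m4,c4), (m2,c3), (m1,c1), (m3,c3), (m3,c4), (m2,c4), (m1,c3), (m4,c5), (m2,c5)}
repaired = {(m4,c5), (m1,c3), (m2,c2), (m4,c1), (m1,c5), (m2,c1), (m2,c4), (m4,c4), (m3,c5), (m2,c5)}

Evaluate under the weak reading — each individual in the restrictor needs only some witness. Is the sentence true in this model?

"it" takes "a car" as antecedent — a donkey pronoun bound across the clause boundary.
Weak reading: every mechanic m with some inspected-car has at least one inspected-car c such that repaired(m,c).
Per mechanic: m1:✓  m2:✓  m3:✗  m4:✓
m3 has no witness among its inspected-cars.

False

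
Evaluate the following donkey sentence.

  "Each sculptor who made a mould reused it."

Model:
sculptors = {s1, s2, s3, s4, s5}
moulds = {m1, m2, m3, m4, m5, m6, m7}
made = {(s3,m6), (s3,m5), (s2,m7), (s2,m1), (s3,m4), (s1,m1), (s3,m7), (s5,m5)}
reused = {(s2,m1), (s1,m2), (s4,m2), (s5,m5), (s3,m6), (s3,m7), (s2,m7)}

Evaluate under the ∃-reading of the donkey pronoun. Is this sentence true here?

False

"it" takes "a mould" as antecedent — a donkey pronoun bound across the clause boundary.
Weak reading: every sculptor s with some made-mould has at least one made-mould m such that reused(s,m).
Per sculptor: s1:✗  s2:✓  s3:✓  s5:✓
s1 has no witness among its made-moulds.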